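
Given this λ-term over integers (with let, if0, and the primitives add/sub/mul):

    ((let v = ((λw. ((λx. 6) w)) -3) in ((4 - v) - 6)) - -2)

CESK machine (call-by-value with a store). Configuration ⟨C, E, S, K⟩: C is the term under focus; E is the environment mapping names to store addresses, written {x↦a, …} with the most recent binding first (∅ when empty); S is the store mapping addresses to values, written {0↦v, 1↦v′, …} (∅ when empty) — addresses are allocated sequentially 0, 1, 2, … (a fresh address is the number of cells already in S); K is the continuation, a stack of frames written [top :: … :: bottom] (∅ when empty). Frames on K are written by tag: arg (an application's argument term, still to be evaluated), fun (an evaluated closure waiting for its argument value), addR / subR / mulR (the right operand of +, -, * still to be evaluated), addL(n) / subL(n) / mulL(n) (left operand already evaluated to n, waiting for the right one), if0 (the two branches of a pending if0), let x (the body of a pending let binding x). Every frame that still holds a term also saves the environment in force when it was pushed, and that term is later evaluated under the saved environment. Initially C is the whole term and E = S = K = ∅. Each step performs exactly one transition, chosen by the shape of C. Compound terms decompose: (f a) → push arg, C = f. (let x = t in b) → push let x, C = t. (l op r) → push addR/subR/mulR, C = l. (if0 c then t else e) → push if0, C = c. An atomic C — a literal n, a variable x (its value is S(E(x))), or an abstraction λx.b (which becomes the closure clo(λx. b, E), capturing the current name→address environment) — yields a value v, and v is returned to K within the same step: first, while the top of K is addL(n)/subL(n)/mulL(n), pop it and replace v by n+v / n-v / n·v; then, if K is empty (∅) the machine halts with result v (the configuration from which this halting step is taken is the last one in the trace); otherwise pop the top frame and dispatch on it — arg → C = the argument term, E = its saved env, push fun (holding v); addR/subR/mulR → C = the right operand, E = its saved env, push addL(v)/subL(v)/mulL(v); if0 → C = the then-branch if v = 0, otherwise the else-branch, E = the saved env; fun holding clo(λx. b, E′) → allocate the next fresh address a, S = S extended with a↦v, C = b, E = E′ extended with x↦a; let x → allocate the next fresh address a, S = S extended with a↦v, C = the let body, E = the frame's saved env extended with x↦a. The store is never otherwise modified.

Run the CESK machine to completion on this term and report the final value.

Answer: -6

Machine steps:
t=0: ⟨C=((let v = ((λw. ((λx. 6) w)) -3) in ((4 - v) - 6)) - -2); E=∅; S=∅; K=∅⟩
t=1: ⟨C=(let v = ((λw. ((λx. 6) w)) -3) in ((4 - v) - 6)); E=∅; S=∅; K=[subR]⟩
t=2: ⟨C=((λw. ((λx. 6) w)) -3); E=∅; S=∅; K=[let v :: subR]⟩
t=3: ⟨C=(λw. ((λx. 6) w)); E=∅; S=∅; K=[arg :: let v :: subR]⟩
t=4: ⟨C=-3; E=∅; S=∅; K=[fun :: let v :: subR]⟩
t=5: ⟨C=((λx. 6) w); E={w↦0}; S={0↦-3}; K=[let v :: subR]⟩
t=6: ⟨C=(λx. 6); E={w↦0}; S={0↦-3}; K=[arg :: let v :: subR]⟩
t=7: ⟨C=w; E={w↦0}; S={0↦-3}; K=[fun :: let v :: subR]⟩
t=8: ⟨C=6; E={x↦1, w↦0}; S={0↦-3, 1↦-3}; K=[let v :: subR]⟩
t=9: ⟨C=((4 - v) - 6); E={v↦2}; S={0↦-3, 1↦-3, 2↦6}; K=[subR]⟩
t=10: ⟨C=(4 - v); E={v↦2}; S={0↦-3, 1↦-3, 2↦6}; K=[subR :: subR]⟩
t=11: ⟨C=4; E={v↦2}; S={0↦-3, 1↦-3, 2↦6}; K=[subR :: subR :: subR]⟩
t=12: ⟨C=v; E={v↦2}; S={0↦-3, 1↦-3, 2↦6}; K=[subL(4) :: subR :: subR]⟩
t=13: ⟨C=6; E={v↦2}; S={0↦-3, 1↦-3, 2↦6}; K=[subL(-2) :: subR]⟩
t=14: ⟨C=-2; E=∅; S={0↦-3, 1↦-3, 2↦6}; K=[subL(-8)]⟩
→ final value -6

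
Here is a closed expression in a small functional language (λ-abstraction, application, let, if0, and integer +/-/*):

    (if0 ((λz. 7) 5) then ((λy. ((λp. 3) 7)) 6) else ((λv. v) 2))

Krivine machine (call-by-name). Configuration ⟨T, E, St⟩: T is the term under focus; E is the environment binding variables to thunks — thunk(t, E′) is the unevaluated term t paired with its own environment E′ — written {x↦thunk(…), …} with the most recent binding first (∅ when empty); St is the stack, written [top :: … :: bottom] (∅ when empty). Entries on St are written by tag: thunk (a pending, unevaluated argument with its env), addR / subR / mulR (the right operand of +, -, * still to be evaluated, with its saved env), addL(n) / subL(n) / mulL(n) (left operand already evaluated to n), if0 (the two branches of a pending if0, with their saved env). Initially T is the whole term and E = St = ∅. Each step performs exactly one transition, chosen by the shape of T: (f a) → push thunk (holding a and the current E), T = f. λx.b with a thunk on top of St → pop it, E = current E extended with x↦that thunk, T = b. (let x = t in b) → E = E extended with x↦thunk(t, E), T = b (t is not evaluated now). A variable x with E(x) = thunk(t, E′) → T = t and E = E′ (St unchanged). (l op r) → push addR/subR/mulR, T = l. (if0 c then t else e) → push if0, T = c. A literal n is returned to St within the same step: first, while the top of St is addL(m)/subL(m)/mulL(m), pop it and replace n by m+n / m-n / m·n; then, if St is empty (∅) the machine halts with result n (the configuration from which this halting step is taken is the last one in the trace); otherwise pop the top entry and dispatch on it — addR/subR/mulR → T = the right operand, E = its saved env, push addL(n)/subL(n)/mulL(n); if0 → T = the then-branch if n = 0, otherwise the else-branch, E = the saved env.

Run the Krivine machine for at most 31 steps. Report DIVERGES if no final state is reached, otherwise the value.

t=0: [T=(if0 ((λz. 7) 5) then ((λy. ((λp. 3) 7)) 6) else ((λv. v) 2)) | E=∅ | St=∅]
t=1: [T=((λz. 7) 5) | E=∅ | St=[if0]]
t=2: [T=(λz. 7) | E=∅ | St=[thunk :: if0]]
t=3: [T=7 | E={z↦thunk(5, ∅)} | St=[if0]]
t=4: [T=((λv. v) 2) | E=∅ | St=∅]
t=5: [T=(λv. v) | E=∅ | St=[thunk]]
t=6: [T=v | E={v↦thunk(2, ∅)} | St=∅]
t=7: [T=2 | E=∅ | St=∅]
→ final value 2

Answer: 2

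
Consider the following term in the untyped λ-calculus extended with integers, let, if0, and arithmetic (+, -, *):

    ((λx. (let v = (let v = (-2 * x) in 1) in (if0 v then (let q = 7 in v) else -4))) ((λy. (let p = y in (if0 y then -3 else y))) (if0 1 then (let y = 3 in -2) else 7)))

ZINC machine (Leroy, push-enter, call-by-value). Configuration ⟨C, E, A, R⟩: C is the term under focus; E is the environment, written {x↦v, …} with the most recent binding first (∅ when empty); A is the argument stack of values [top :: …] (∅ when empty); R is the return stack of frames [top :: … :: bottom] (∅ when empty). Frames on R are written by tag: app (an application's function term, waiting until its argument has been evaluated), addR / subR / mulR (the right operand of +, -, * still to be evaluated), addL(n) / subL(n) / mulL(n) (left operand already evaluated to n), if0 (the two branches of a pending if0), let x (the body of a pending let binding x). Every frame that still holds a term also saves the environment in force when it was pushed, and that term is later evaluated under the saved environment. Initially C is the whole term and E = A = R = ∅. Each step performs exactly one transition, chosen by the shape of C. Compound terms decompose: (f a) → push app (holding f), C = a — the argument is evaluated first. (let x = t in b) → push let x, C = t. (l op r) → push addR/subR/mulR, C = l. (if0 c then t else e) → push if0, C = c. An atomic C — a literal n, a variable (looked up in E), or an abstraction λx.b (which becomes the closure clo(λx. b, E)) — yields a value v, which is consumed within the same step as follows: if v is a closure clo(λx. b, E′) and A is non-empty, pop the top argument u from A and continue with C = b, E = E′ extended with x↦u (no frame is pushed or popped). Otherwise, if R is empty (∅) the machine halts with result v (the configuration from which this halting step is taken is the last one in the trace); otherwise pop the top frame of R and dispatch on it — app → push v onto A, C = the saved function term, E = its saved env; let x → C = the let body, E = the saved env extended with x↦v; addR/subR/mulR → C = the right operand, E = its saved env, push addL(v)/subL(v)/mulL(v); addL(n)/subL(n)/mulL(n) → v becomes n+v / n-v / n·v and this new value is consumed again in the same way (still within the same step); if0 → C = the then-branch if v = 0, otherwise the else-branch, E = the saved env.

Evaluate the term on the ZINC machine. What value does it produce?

Answer: -4

Derivation:
[0] [C=((λx. (let v = (let v = (-2 * x) in 1) in (if0 v then (let q = 7 in v) else -4))) ((λy. (let p = y in (if0 y then -3 else y))) (if0 1 then (let y = 3 in -2) else 7))) | E=∅ | A=∅ | R=∅]
[1] [C=((λy. (let p = y in (if0 y then -3 else y))) (if0 1 then (let y = 3 in -2) else 7)) | E=∅ | A=∅ | R=[app]]
[2] [C=(if0 1 then (let y = 3 in -2) else 7) | E=∅ | A=∅ | R=[app :: app]]
[3] [C=1 | E=∅ | A=∅ | R=[if0 :: app :: app]]
[4] [C=7 | E=∅ | A=∅ | R=[app :: app]]
[5] [C=(λy. (let p = y in (if0 y then -3 else y))) | E=∅ | A=[7] | R=[app]]
[6] [C=(let p = y in (if0 y then -3 else y)) | E={y↦7} | A=∅ | R=[app]]
[7] [C=y | E={y↦7} | A=∅ | R=[let p :: app]]
[8] [C=(if0 y then -3 else y) | E={p↦7, y↦7} | A=∅ | R=[app]]
[9] [C=y | E={p↦7, y↦7} | A=∅ | R=[if0 :: app]]
[10] [C=y | E={p↦7, y↦7} | A=∅ | R=[app]]
[11] [C=(λx. (let v = (let v = (-2 * x) in 1) in (if0 v then (let q = 7 in v) else -4))) | E=∅ | A=[7] | R=∅]
[12] [C=(let v = (let v = (-2 * x) in 1) in (if0 v then (let q = 7 in v) else -4)) | E={x↦7} | A=∅ | R=∅]
[13] [C=(let v = (-2 * x) in 1) | E={x↦7} | A=∅ | R=[let v]]
[14] [C=(-2 * x) | E={x↦7} | A=∅ | R=[let v :: let v]]
[15] [C=-2 | E={x↦7} | A=∅ | R=[mulR :: let v :: let v]]
[16] [C=x | E={x↦7} | A=∅ | R=[mulL(-2) :: let v :: let v]]
[17] [C=1 | E={v↦-14, x↦7} | A=∅ | R=[let v]]
[18] [C=(if0 v then (let q = 7 in v) else -4) | E={v↦1, x↦7} | A=∅ | R=∅]
[19] [C=v | E={v↦1, x↦7} | A=∅ | R=[if0]]
[20] [C=-4 | E={v↦1, x↦7} | A=∅ | R=∅]
→ final value -4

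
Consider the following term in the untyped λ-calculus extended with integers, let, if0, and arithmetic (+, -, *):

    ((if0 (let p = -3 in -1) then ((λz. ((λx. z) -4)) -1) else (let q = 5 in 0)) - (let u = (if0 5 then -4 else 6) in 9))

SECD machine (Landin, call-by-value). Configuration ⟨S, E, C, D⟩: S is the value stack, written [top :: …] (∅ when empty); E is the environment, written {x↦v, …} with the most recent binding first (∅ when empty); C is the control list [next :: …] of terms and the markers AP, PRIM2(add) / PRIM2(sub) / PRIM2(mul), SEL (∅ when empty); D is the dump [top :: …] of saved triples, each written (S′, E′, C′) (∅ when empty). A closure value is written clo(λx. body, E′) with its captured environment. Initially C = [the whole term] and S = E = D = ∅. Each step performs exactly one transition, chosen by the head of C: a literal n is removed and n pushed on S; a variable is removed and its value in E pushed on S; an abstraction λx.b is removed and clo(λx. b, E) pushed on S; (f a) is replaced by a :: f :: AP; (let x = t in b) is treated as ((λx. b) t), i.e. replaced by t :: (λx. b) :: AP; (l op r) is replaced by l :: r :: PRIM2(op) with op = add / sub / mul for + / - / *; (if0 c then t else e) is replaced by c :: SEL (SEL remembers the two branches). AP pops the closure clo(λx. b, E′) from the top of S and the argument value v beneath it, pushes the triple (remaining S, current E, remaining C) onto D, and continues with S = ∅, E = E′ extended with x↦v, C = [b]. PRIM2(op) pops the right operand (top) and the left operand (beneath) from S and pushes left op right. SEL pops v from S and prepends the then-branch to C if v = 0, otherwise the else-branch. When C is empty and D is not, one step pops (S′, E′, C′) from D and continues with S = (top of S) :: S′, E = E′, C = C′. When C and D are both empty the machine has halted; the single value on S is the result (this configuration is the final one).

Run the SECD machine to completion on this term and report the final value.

step 0: <S=∅, E=∅, C=[((if0 (let p = -3 in -1) then ((λz. ((λx. z) -4)) -1) else (let q = 5 in 0)) - (let u = (if0 5 then -4 else 6) in 9))], D=∅>
step 1: <S=∅, E=∅, C=[(if0 (let p = -3 in -1) then ((λz. ((λx. z) -4)) -1) else (let q = 5 in 0)) :: (let u = (if0 5 then -4 else 6) in 9) :: PRIM2(sub)], D=∅>
step 2: <S=∅, E=∅, C=[(let p = -3 in -1) :: SEL :: (let u = (if0 5 then -4 else 6) in 9) :: PRIM2(sub)], D=∅>
step 3: <S=∅, E=∅, C=[-3 :: (λp. -1) :: AP :: SEL :: (let u = (if0 5 then -4 else 6) in 9) :: PRIM2(sub)], D=∅>
step 4: <S=[-3], E=∅, C=[(λp. -1) :: AP :: SEL :: (let u = (if0 5 then -4 else 6) in 9) :: PRIM2(sub)], D=∅>
step 5: <S=[clo(λp. -1, ∅) :: -3], E=∅, C=[AP :: SEL :: (let u = (if0 5 then -4 else 6) in 9) :: PRIM2(sub)], D=∅>
step 6: <S=∅, E={p↦-3}, C=[-1], D=[(∅, ∅, [SEL :: (let u = (if0 5 then -4 else 6) in 9) :: PRIM2(sub)])]>
step 7: <S=[-1], E={p↦-3}, C=∅, D=[(∅, ∅, [SEL :: (let u = (if0 5 then -4 else 6) in 9) :: PRIM2(sub)])]>
step 8: <S=[-1], E=∅, C=[SEL :: (let u = (if0 5 then -4 else 6) in 9) :: PRIM2(sub)], D=∅>
step 9: <S=∅, E=∅, C=[(let q = 5 in 0) :: (let u = (if0 5 then -4 else 6) in 9) :: PRIM2(sub)], D=∅>
step 10: <S=∅, E=∅, C=[5 :: (λq. 0) :: AP :: (let u = (if0 5 then -4 else 6) in 9) :: PRIM2(sub)], D=∅>
step 11: <S=[5], E=∅, C=[(λq. 0) :: AP :: (let u = (if0 5 then -4 else 6) in 9) :: PRIM2(sub)], D=∅>
step 12: <S=[clo(λq. 0, ∅) :: 5], E=∅, C=[AP :: (let u = (if0 5 then -4 else 6) in 9) :: PRIM2(sub)], D=∅>
step 13: <S=∅, E={q↦5}, C=[0], D=[(∅, ∅, [(let u = (if0 5 then -4 else 6) in 9) :: PRIM2(sub)])]>
step 14: <S=[0], E={q↦5}, C=∅, D=[(∅, ∅, [(let u = (if0 5 then -4 else 6) in 9) :: PRIM2(sub)])]>
step 15: <S=[0], E=∅, C=[(let u = (if0 5 then -4 else 6) in 9) :: PRIM2(sub)], D=∅>
step 16: <S=[0], E=∅, C=[(if0 5 then -4 else 6) :: (λu. 9) :: AP :: PRIM2(sub)], D=∅>
step 17: <S=[0], E=∅, C=[5 :: SEL :: (λu. 9) :: AP :: PRIM2(sub)], D=∅>
step 18: <S=[5 :: 0], E=∅, C=[SEL :: (λu. 9) :: AP :: PRIM2(sub)], D=∅>
step 19: <S=[0], E=∅, C=[6 :: (λu. 9) :: AP :: PRIM2(sub)], D=∅>
step 20: <S=[6 :: 0], E=∅, C=[(λu. 9) :: AP :: PRIM2(sub)], D=∅>
step 21: <S=[clo(λu. 9, ∅) :: 6 :: 0], E=∅, C=[AP :: PRIM2(sub)], D=∅>
step 22: <S=∅, E={u↦6}, C=[9], D=[([0], ∅, [PRIM2(sub)])]>
step 23: <S=[9], E={u↦6}, C=∅, D=[([0], ∅, [PRIM2(sub)])]>
step 24: <S=[9 :: 0], E=∅, C=[PRIM2(sub)], D=∅>
step 25: <S=[-9], E=∅, C=∅, D=∅>
→ final value -9

Answer: -9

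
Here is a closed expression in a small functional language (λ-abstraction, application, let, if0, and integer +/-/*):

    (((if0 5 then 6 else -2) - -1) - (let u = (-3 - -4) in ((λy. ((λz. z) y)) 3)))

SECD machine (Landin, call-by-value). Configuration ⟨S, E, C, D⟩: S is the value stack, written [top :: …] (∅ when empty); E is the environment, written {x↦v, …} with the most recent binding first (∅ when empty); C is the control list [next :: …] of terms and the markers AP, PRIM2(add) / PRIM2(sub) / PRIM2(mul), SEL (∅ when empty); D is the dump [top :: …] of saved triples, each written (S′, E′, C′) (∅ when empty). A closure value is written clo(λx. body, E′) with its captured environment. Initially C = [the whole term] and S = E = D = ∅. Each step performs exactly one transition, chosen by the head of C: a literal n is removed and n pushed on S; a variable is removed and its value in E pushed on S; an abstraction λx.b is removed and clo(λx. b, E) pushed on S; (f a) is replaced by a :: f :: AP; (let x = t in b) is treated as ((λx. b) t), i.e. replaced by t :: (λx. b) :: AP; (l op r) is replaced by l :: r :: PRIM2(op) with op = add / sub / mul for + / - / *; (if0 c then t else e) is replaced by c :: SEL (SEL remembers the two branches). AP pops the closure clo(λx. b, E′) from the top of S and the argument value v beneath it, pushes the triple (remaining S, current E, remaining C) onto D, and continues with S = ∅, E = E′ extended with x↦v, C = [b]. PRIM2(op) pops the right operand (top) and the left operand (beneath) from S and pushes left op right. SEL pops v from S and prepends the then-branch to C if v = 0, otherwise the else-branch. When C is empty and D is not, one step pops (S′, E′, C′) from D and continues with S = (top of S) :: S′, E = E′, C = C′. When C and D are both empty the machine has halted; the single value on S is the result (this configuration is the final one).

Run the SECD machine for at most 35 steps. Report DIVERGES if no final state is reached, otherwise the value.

Answer: -4

Derivation:
[0] ⟨S=∅; E=∅; C=[(((if0 5 then 6 else -2) - -1) - (let u = (-3 - -4) in ((λy. ((λz. z) y)) 3)))]; D=∅⟩
[1] ⟨S=∅; E=∅; C=[((if0 5 then 6 else -2) - -1) :: (let u = (-3 - -4) in ((λy. ((λz. z) y)) 3)) :: PRIM2(sub)]; D=∅⟩
[2] ⟨S=∅; E=∅; C=[(if0 5 then 6 else -2) :: -1 :: PRIM2(sub) :: (let u = (-3 - -4) in ((λy. ((λz. z) y)) 3)) :: PRIM2(sub)]; D=∅⟩
[3] ⟨S=∅; E=∅; C=[5 :: SEL :: -1 :: PRIM2(sub) :: (let u = (-3 - -4) in ((λy. ((λz. z) y)) 3)) :: PRIM2(sub)]; D=∅⟩
[4] ⟨S=[5]; E=∅; C=[SEL :: -1 :: PRIM2(sub) :: (let u = (-3 - -4) in ((λy. ((λz. z) y)) 3)) :: PRIM2(sub)]; D=∅⟩
[5] ⟨S=∅; E=∅; C=[-2 :: -1 :: PRIM2(sub) :: (let u = (-3 - -4) in ((λy. ((λz. z) y)) 3)) :: PRIM2(sub)]; D=∅⟩
[6] ⟨S=[-2]; E=∅; C=[-1 :: PRIM2(sub) :: (let u = (-3 - -4) in ((λy. ((λz. z) y)) 3)) :: PRIM2(sub)]; D=∅⟩
[7] ⟨S=[-1 :: -2]; E=∅; C=[PRIM2(sub) :: (let u = (-3 - -4) in ((λy. ((λz. z) y)) 3)) :: PRIM2(sub)]; D=∅⟩
[8] ⟨S=[-1]; E=∅; C=[(let u = (-3 - -4) in ((λy. ((λz. z) y)) 3)) :: PRIM2(sub)]; D=∅⟩
[9] ⟨S=[-1]; E=∅; C=[(-3 - -4) :: (λu. ((λy. ((λz. z) y)) 3)) :: AP :: PRIM2(sub)]; D=∅⟩
[10] ⟨S=[-1]; E=∅; C=[-3 :: -4 :: PRIM2(sub) :: (λu. ((λy. ((λz. z) y)) 3)) :: AP :: PRIM2(sub)]; D=∅⟩
[11] ⟨S=[-3 :: -1]; E=∅; C=[-4 :: PRIM2(sub) :: (λu. ((λy. ((λz. z) y)) 3)) :: AP :: PRIM2(sub)]; D=∅⟩
[12] ⟨S=[-4 :: -3 :: -1]; E=∅; C=[PRIM2(sub) :: (λu. ((λy. ((λz. z) y)) 3)) :: AP :: PRIM2(sub)]; D=∅⟩
[13] ⟨S=[1 :: -1]; E=∅; C=[(λu. ((λy. ((λz. z) y)) 3)) :: AP :: PRIM2(sub)]; D=∅⟩
[14] ⟨S=[clo(λu. ((λy. ((λz. z) y)) 3), ∅) :: 1 :: -1]; E=∅; C=[AP :: PRIM2(sub)]; D=∅⟩
[15] ⟨S=∅; E={u↦1}; C=[((λy. ((λz. z) y)) 3)]; D=[([-1], ∅, [PRIM2(sub)])]⟩
[16] ⟨S=∅; E={u↦1}; C=[3 :: (λy. ((λz. z) y)) :: AP]; D=[([-1], ∅, [PRIM2(sub)])]⟩
[17] ⟨S=[3]; E={u↦1}; C=[(λy. ((λz. z) y)) :: AP]; D=[([-1], ∅, [PRIM2(sub)])]⟩
[18] ⟨S=[clo(λy. ((λz. z) y), {u↦1}) :: 3]; E={u↦1}; C=[AP]; D=[([-1], ∅, [PRIM2(sub)])]⟩
[19] ⟨S=∅; E={y↦3, u↦1}; C=[((λz. z) y)]; D=[(∅, {u↦1}, ∅) :: ([-1], ∅, [PRIM2(sub)])]⟩
[20] ⟨S=∅; E={y↦3, u↦1}; C=[y :: (λz. z) :: AP]; D=[(∅, {u↦1}, ∅) :: ([-1], ∅, [PRIM2(sub)])]⟩
[21] ⟨S=[3]; E={y↦3, u↦1}; C=[(λz. z) :: AP]; D=[(∅, {u↦1}, ∅) :: ([-1], ∅, [PRIM2(sub)])]⟩
[22] ⟨S=[clo(λz. z, {y↦3, u↦1}) :: 3]; E={y↦3, u↦1}; C=[AP]; D=[(∅, {u↦1}, ∅) :: ([-1], ∅, [PRIM2(sub)])]⟩
[23] ⟨S=∅; E={z↦3, y↦3, u↦1}; C=[z]; D=[(∅, {y↦3, u↦1}, ∅) :: (∅, {u↦1}, ∅) :: ([-1], ∅, [PRIM2(sub)])]⟩
[24] ⟨S=[3]; E={z↦3, y↦3, u↦1}; C=∅; D=[(∅, {y↦3, u↦1}, ∅) :: (∅, {u↦1}, ∅) :: ([-1], ∅, [PRIM2(sub)])]⟩
[25] ⟨S=[3]; E={y↦3, u↦1}; C=∅; D=[(∅, {u↦1}, ∅) :: ([-1], ∅, [PRIM2(sub)])]⟩
[26] ⟨S=[3]; E={u↦1}; C=∅; D=[([-1], ∅, [PRIM2(sub)])]⟩
[27] ⟨S=[3 :: -1]; E=∅; C=[PRIM2(sub)]; D=∅⟩
[28] ⟨S=[-4]; E=∅; C=∅; D=∅⟩
→ final value -4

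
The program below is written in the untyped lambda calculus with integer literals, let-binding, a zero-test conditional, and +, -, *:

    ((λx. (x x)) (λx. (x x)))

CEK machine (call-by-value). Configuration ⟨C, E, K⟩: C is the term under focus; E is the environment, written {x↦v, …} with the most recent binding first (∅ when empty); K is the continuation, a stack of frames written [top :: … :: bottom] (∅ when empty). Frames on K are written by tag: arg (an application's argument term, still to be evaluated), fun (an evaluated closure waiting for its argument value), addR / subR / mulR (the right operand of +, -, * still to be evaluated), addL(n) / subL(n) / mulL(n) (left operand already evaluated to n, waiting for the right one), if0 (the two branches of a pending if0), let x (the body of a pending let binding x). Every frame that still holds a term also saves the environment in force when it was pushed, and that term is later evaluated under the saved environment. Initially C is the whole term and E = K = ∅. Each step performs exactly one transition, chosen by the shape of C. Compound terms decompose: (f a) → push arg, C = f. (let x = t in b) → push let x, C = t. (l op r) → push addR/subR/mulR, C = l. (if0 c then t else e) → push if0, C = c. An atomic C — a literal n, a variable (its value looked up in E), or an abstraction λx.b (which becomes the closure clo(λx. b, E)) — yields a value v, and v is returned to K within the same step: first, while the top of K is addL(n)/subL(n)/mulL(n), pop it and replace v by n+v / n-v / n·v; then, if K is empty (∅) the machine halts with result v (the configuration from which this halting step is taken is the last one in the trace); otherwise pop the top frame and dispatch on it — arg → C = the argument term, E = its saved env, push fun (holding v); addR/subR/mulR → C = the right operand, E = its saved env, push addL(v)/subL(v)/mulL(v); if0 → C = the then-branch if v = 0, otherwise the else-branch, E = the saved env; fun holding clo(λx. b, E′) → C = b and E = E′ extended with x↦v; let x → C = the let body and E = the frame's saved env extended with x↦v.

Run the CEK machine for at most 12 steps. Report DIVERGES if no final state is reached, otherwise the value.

Answer: DIVERGES (no final state within 12 steps)

Derivation:
t=0: ⟨C=((λx. (x x)) (λx. (x x))); E=∅; K=∅⟩
t=1: ⟨C=(λx. (x x)); E=∅; K=[arg]⟩
t=2: ⟨C=(λx. (x x)); E=∅; K=[fun]⟩
t=3: ⟨C=(x x); E={x↦clo(λx. (x x), ∅)}; K=∅⟩
t=4: ⟨C=x; E={x↦clo(λx. (x x), ∅)}; K=[arg]⟩
t=5: ⟨C=x; E={x↦clo(λx. (x x), ∅)}; K=[fun]⟩
… configuration repeats with period 3 (steps 3–5 recur indefinitely) …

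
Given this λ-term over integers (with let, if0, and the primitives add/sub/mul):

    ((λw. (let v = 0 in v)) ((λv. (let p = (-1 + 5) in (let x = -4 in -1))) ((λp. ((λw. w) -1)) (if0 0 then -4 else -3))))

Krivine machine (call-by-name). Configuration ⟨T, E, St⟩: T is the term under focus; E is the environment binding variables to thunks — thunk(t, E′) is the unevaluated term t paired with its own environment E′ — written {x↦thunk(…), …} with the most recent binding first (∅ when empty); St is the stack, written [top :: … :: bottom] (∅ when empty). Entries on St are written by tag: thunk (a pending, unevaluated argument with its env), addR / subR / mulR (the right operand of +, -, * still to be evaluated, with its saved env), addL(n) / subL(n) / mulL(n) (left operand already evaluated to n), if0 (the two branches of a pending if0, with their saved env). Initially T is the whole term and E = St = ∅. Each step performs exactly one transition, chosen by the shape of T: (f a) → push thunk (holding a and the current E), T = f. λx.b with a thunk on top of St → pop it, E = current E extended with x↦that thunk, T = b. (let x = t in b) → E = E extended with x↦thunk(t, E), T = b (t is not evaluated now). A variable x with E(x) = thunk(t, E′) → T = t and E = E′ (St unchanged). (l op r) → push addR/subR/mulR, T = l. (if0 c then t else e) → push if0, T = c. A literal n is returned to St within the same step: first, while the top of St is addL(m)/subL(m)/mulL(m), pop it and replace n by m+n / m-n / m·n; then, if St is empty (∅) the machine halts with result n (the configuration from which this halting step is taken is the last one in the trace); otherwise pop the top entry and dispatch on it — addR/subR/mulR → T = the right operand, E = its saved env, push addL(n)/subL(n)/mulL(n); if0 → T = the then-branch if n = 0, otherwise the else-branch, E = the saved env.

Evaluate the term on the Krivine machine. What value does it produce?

t=0: ⟨T=((λw. (let v = 0 in v)) ((λv. (let p = (-1 + 5) in (let x = -4 in -1))) ((λp. ((λw. w) -1)) (if0 0 then -4 else -3)))); E=∅; St=∅⟩
t=1: ⟨T=(λw. (let v = 0 in v)); E=∅; St=[thunk]⟩
t=2: ⟨T=(let v = 0 in v); E={w↦thunk(((λv. (let p = (-1 + 5) in (let x = -4 in -1))) ((λp. ((λw. w) -1)) (if0 0 then -4 else -3))), ∅)}; St=∅⟩
t=3: ⟨T=v; E={v↦thunk(0, {w↦thunk(((λv. (let p = (-1 + 5) in (let x = -4 in -1))) ((λp. ((λw. w) -1)) (if0 0 then -4 else -3))), ∅)}), w↦thunk(((λv. (let p = (-1 + 5) in (let x = -4 in -1))) ((λp. ((λw. w) -1)) (if0 0 then -4 else -3))), ∅)}; St=∅⟩
t=4: ⟨T=0; E={w↦thunk(((λv. (let p = (-1 + 5) in (let x = -4 in -1))) ((λp. ((λw. w) -1)) (if0 0 then -4 else -3))), ∅)}; St=∅⟩
→ final value 0

Answer: 0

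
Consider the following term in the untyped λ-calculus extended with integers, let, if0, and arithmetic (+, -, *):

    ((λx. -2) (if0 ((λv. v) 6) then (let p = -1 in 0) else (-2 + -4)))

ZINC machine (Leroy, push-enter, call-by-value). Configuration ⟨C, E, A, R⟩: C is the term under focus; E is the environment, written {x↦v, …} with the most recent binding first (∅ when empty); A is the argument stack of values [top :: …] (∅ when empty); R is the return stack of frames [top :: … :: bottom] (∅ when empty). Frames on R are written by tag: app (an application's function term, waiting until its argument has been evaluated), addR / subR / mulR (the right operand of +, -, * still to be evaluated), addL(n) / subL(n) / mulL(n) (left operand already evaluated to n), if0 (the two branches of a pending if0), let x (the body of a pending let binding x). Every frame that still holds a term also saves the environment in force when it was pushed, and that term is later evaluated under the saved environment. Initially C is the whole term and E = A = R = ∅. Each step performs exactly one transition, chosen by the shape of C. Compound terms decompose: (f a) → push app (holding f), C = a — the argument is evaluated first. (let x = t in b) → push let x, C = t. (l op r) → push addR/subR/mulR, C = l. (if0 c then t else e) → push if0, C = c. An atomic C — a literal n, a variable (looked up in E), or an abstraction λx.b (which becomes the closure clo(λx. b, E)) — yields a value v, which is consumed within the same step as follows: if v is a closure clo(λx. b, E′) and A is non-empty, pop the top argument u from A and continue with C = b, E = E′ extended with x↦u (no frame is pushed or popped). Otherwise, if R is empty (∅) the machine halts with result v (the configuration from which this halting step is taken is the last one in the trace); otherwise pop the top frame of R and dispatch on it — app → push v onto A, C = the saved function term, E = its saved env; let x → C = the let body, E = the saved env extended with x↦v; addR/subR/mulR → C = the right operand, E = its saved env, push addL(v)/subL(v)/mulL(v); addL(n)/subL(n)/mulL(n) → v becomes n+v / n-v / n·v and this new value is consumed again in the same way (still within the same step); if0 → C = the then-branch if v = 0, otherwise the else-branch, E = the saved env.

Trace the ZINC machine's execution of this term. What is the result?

Answer: -2

Machine steps:
step 0: ⟨C=((λx. -2) (if0 ((λv. v) 6) then (let p = -1 in 0) else (-2 + -4))); E=∅; A=∅; R=∅⟩
step 1: ⟨C=(if0 ((λv. v) 6) then (let p = -1 in 0) else (-2 + -4)); E=∅; A=∅; R=[app]⟩
step 2: ⟨C=((λv. v) 6); E=∅; A=∅; R=[if0 :: app]⟩
step 3: ⟨C=6; E=∅; A=∅; R=[app :: if0 :: app]⟩
step 4: ⟨C=(λv. v); E=∅; A=[6]; R=[if0 :: app]⟩
step 5: ⟨C=v; E={v↦6}; A=∅; R=[if0 :: app]⟩
step 6: ⟨C=(-2 + -4); E=∅; A=∅; R=[app]⟩
step 7: ⟨C=-2; E=∅; A=∅; R=[addR :: app]⟩
step 8: ⟨C=-4; E=∅; A=∅; R=[addL(-2) :: app]⟩
step 9: ⟨C=(λx. -2); E=∅; A=[-6]; R=∅⟩
step 10: ⟨C=-2; E={x↦-6}; A=∅; R=∅⟩
→ final value -2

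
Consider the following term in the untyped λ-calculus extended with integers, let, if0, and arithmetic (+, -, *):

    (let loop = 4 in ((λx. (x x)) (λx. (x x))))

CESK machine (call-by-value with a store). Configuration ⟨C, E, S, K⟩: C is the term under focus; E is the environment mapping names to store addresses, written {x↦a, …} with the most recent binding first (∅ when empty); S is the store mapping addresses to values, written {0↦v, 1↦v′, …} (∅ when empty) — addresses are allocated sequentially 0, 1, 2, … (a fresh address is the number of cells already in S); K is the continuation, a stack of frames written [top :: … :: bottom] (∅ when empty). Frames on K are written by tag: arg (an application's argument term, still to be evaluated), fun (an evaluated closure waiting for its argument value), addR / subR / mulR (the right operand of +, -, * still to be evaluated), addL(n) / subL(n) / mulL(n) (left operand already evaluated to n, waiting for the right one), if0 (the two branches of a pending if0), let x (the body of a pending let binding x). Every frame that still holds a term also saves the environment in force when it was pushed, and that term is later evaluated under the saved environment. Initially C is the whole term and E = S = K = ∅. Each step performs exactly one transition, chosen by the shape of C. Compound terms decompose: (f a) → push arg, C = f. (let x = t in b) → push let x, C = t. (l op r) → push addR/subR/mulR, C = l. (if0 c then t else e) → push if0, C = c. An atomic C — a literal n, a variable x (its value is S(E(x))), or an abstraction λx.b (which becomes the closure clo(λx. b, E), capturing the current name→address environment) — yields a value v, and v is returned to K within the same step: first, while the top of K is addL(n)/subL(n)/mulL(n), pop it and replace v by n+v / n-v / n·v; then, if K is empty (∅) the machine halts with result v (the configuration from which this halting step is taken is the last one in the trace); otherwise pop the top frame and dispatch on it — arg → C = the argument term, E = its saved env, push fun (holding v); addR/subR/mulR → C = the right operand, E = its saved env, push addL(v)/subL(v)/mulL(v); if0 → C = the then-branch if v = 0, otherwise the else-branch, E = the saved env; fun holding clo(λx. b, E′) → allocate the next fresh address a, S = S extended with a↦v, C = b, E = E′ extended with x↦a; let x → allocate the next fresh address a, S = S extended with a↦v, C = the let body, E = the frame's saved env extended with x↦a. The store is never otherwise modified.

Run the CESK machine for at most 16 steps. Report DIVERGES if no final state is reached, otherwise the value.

[0] ⟨C=(let loop = 4 in ((λx. (x x)) (λx. (x x)))); E=∅; S=∅; K=∅⟩
[1] ⟨C=4; E=∅; S=∅; K=[let loop]⟩
[2] ⟨C=((λx. (x x)) (λx. (x x))); E={loop↦0}; S={0↦4}; K=∅⟩
[3] ⟨C=(λx. (x x)); E={loop↦0}; S={0↦4}; K=[arg]⟩
[4] ⟨C=(λx. (x x)); E={loop↦0}; S={0↦4}; K=[fun]⟩
[5] ⟨C=(x x); E={x↦1, loop↦0}; S={0↦4, 1↦clo(λx. (x x), {loop↦0})}; K=∅⟩
[6] ⟨C=x; E={x↦1, loop↦0}; S={0↦4, 1↦clo(λx. (x x), {loop↦0})}; K=[arg]⟩
[7] ⟨C=x; E={x↦1, loop↦0}; S={0↦4, 1↦clo(λx. (x x), {loop↦0})}; K=[fun]⟩
[8] ⟨C=(x x); E={x↦2, loop↦0}; S={0↦4, 1↦clo(λx. (x x), {loop↦0}), 2↦clo(λx. (x x), {loop↦0})}; K=∅⟩
[9] ⟨C=x; E={x↦2, loop↦0}; S={0↦4, 1↦clo(λx. (x x), {loop↦0}), 2↦clo(λx. (x x), {loop↦0})}; K=[arg]⟩
[10] ⟨C=x; E={x↦2, loop↦0}; S={0↦4, 1↦clo(λx. (x x), {loop↦0}), 2↦clo(λx. (x x), {loop↦0})}; K=[fun]⟩
[11] ⟨C=(x x); E={x↦3, loop↦0}; S={0↦4, 1↦clo(λx. (x x), {loop↦0}), 2↦clo(λx. (x x), {loop↦0}), 3↦clo(λx. (x x), {loop↦0})}; K=∅⟩
[12] ⟨C=x; E={x↦3, loop↦0}; S={0↦4, 1↦clo(λx. (x x), {loop↦0}), 2↦clo(λx. (x x), {loop↦0}), 3↦clo(λx. (x x), {loop↦0})}; K=[arg]⟩
[13] ⟨C=x; E={x↦3, loop↦0}; S={0↦4, 1↦clo(λx. (x x), {loop↦0}), 2↦clo(λx. (x x), {loop↦0}), 3↦clo(λx. (x x), {loop↦0})}; K=[fun]⟩
[14] ⟨C=(x x); E={x↦4, loop↦0}; S={0↦4, 1↦clo(λx. (x x), {loop↦0}), 2↦clo(λx. (x x), {loop↦0}), 3↦clo(λx. (x x), {loop↦0}), 4↦clo(λx. (x x), {loop↦0})}; K=∅⟩
[15] ⟨C=x; E={x↦4, loop↦0}; S={0↦4, 1↦clo(λx. (x x), {loop↦0}), 2↦clo(λx. (x x), {loop↦0}), 3↦clo(λx. (x x), {loop↦0}), 4↦clo(λx. (x x), {loop↦0})}; K=[arg]⟩
[16] ⟨C=x; E={x↦4, loop↦0}; S={0↦4, 1↦clo(λx. (x x), {loop↦0}), 2↦clo(λx. (x x), {loop↦0}), 3↦clo(λx. (x x), {loop↦0}), 4↦clo(λx. (x x), {loop↦0})}; K=[fun]⟩
→ 16 transitions taken and the configuration is still not final: no result within 16 steps

Answer: DIVERGES (no final state within 16 steps)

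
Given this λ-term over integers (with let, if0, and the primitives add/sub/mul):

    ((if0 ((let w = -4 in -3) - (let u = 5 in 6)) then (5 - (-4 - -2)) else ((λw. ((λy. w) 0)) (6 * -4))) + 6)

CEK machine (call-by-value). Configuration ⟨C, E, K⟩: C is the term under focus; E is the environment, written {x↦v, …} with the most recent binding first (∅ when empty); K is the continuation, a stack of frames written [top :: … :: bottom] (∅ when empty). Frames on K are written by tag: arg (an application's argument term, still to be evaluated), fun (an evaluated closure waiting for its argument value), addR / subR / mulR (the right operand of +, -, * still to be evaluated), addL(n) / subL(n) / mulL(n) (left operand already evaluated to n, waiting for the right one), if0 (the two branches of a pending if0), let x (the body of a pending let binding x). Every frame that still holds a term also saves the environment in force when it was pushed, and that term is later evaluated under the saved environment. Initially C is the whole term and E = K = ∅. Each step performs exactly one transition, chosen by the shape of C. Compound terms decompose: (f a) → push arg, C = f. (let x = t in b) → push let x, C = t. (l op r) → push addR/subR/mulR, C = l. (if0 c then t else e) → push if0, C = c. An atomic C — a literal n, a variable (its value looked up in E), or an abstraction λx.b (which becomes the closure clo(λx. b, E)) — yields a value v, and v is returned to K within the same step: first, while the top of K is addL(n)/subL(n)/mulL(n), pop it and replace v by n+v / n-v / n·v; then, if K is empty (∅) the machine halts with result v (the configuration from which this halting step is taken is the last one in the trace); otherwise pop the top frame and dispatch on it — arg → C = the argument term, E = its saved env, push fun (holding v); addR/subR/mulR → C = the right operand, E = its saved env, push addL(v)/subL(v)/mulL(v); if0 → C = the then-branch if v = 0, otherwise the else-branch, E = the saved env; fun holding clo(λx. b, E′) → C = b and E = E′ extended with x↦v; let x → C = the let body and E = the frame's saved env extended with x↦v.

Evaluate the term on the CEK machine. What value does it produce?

Answer: -18

Derivation:
0. <C=((if0 ((let w = -4 in -3) - (let u = 5 in 6)) then (5 - (-4 - -2)) else ((λw. ((λy. w) 0)) (6 * -4))) + 6), E=∅, K=∅>
1. <C=(if0 ((let w = -4 in -3) - (let u = 5 in 6)) then (5 - (-4 - -2)) else ((λw. ((λy. w) 0)) (6 * -4))), E=∅, K=[addR]>
2. <C=((let w = -4 in -3) - (let u = 5 in 6)), E=∅, K=[if0 :: addR]>
3. <C=(let w = -4 in -3), E=∅, K=[subR :: if0 :: addR]>
4. <C=-4, E=∅, K=[let w :: subR :: if0 :: addR]>
5. <C=-3, E={w↦-4}, K=[subR :: if0 :: addR]>
6. <C=(let u = 5 in 6), E=∅, K=[subL(-3) :: if0 :: addR]>
7. <C=5, E=∅, K=[let u :: subL(-3) :: if0 :: addR]>
8. <C=6, E={u↦5}, K=[subL(-3) :: if0 :: addR]>
9. <C=((λw. ((λy. w) 0)) (6 * -4)), E=∅, K=[addR]>
10. <C=(λw. ((λy. w) 0)), E=∅, K=[arg :: addR]>
11. <C=(6 * -4), E=∅, K=[fun :: addR]>
12. <C=6, E=∅, K=[mulR :: fun :: addR]>
13. <C=-4, E=∅, K=[mulL(6) :: fun :: addR]>
14. <C=((λy. w) 0), E={w↦-24}, K=[addR]>
15. <C=(λy. w), E={w↦-24}, K=[arg :: addR]>
16. <C=0, E={w↦-24}, K=[fun :: addR]>
17. <C=w, E={y↦0, w↦-24}, K=[addR]>
18. <C=6, E=∅, K=[addL(-24)]>
→ final value -18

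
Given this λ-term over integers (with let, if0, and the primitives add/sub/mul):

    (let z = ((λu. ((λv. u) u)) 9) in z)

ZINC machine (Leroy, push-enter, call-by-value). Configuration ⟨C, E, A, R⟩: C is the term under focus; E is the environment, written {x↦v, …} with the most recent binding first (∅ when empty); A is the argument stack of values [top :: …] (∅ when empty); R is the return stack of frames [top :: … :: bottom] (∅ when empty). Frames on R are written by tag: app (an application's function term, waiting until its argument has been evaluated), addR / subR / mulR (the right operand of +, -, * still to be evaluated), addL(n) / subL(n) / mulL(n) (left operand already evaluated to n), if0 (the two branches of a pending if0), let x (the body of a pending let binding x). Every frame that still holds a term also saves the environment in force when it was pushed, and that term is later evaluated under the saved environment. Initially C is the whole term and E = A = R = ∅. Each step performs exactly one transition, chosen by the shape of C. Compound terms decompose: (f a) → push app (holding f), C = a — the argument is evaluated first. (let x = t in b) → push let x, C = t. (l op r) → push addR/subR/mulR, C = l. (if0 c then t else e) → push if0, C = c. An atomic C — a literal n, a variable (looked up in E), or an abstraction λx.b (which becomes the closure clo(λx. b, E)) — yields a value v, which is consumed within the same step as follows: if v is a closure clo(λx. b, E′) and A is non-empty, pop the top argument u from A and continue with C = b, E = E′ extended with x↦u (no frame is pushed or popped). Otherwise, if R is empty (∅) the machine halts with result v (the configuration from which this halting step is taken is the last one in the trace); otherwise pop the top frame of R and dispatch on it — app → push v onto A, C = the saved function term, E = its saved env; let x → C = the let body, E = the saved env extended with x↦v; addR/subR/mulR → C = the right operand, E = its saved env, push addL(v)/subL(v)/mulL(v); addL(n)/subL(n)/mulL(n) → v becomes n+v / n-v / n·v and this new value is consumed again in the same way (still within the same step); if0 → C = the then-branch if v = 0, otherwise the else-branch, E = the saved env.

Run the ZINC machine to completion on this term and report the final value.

0. [C=(let z = ((λu. ((λv. u) u)) 9) in z) | E=∅ | A=∅ | R=∅]
1. [C=((λu. ((λv. u) u)) 9) | E=∅ | A=∅ | R=[let z]]
2. [C=9 | E=∅ | A=∅ | R=[app :: let z]]
3. [C=(λu. ((λv. u) u)) | E=∅ | A=[9] | R=[let z]]
4. [C=((λv. u) u) | E={u↦9} | A=∅ | R=[let z]]
5. [C=u | E={u↦9} | A=∅ | R=[app :: let z]]
6. [C=(λv. u) | E={u↦9} | A=[9] | R=[let z]]
7. [C=u | E={v↦9, u↦9} | A=∅ | R=[let z]]
8. [C=z | E={z↦9} | A=∅ | R=∅]
→ final value 9

Answer: 9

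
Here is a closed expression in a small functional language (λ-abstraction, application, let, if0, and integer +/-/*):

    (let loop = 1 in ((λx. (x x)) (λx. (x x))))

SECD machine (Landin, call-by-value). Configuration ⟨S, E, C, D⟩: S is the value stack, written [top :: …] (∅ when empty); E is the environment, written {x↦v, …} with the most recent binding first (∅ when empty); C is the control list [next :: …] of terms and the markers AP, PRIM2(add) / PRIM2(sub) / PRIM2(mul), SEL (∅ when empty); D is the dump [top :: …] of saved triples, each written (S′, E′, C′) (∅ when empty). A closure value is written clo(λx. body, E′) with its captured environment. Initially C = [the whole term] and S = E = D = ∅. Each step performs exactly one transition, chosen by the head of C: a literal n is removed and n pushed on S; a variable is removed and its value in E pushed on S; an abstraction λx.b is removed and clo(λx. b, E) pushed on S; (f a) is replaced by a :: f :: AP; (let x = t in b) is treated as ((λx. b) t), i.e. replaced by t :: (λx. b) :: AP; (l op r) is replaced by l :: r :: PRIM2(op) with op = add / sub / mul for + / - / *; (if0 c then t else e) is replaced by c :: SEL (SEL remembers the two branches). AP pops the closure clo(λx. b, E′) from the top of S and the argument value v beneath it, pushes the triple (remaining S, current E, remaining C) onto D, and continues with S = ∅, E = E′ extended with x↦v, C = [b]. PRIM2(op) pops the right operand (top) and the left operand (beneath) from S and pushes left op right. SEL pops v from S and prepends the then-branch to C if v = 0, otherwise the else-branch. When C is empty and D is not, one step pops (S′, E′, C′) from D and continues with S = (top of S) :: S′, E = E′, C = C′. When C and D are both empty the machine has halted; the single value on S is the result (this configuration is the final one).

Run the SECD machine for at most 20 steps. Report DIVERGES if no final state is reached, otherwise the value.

[0] [S=∅ | E=∅ | C=[(let loop = 1 in ((λx. (x x)) (λx. (x x))))] | D=∅]
[1] [S=∅ | E=∅ | C=[1 :: (λloop. ((λx. (x x)) (λx. (x x)))) :: AP] | D=∅]
[2] [S=[1] | E=∅ | C=[(λloop. ((λx. (x x)) (λx. (x x)))) :: AP] | D=∅]
[3] [S=[clo(λloop. ((λx. (x x)) (λx. (x x))), ∅) :: 1] | E=∅ | C=[AP] | D=∅]
[4] [S=∅ | E={loop↦1} | C=[((λx. (x x)) (λx. (x x)))] | D=[(∅, ∅, ∅)]]
[5] [S=∅ | E={loop↦1} | C=[(λx. (x x)) :: (λx. (x x)) :: AP] | D=[(∅, ∅, ∅)]]
[6] [S=[clo(λx. (x x), {loop↦1})] | E={loop↦1} | C=[(λx. (x x)) :: AP] | D=[(∅, ∅, ∅)]]
[7] [S=[clo(λx. (x x), {loop↦1}) :: clo(λx. (x x), {loop↦1})] | E={loop↦1} | C=[AP] | D=[(∅, ∅, ∅)]]
[8] [S=∅ | E={x↦clo(λx. (x x), {loop↦1}), loop↦1} | C=[(x x)] | D=[(∅, {loop↦1}, ∅) :: (∅, ∅, ∅)]]
[9] [S=∅ | E={x↦clo(λx. (x x), {loop↦1}), loop↦1} | C=[x :: x :: AP] | D=[(∅, {loop↦1}, ∅) :: (∅, ∅, ∅)]]
[10] [S=[clo(λx. (x x), {loop↦1})] | E={x↦clo(λx. (x x), {loop↦1}), loop↦1} | C=[x :: AP] | D=[(∅, {loop↦1}, ∅) :: (∅, ∅, ∅)]]
[11] [S=[clo(λx. (x x), {loop↦1}) :: clo(λx. (x x), {loop↦1})] | E={x↦clo(λx. (x x), {loop↦1}), loop↦1} | C=[AP] | D=[(∅, {loop↦1}, ∅) :: (∅, ∅, ∅)]]
[12] [S=∅ | E={x↦clo(λx. (x x), {loop↦1}), loop↦1} | C=[(x x)] | D=[(∅, {x↦clo(λx. (x x), {loop↦1}), loop↦1}, ∅) :: (∅, {loop↦1}, ∅) :: (∅, ∅, ∅)]]
[13] [S=∅ | E={x↦clo(λx. (x x), {loop↦1}), loop↦1} | C=[x :: x :: AP] | D=[(∅, {x↦clo(λx. (x x), {loop↦1}), loop↦1}, ∅) :: (∅, {loop↦1}, ∅) :: (∅, ∅, ∅)]]
[14] [S=[clo(λx. (x x), {loop↦1})] | E={x↦clo(λx. (x x), {loop↦1}), loop↦1} | C=[x :: AP] | D=[(∅, {x↦clo(λx. (x x), {loop↦1}), loop↦1}, ∅) :: (∅, {loop↦1}, ∅) :: (∅, ∅, ∅)]]
[15] [S=[clo(λx. (x x), {loop↦1}) :: clo(λx. (x x), {loop↦1})] | E={x↦clo(λx. (x x), {loop↦1}), loop↦1} | C=[AP] | D=[(∅, {x↦clo(λx. (x x), {loop↦1}), loop↦1}, ∅) :: (∅, {loop↦1}, ∅) :: (∅, ∅, ∅)]]
[16] [S=∅ | E={x↦clo(λx. (x x), {loop↦1}), loop↦1} | C=[(x x)] | D=[(∅, {x↦clo(λx. (x x), {loop↦1}), loop↦1}, ∅) :: (∅, {x↦clo(λx. (x x), {loop↦1}), loop↦1}, ∅) :: (∅, {loop↦1}, ∅) :: (∅, ∅, ∅)]]
[17] [S=∅ | E={x↦clo(λx. (x x), {loop↦1}), loop↦1} | C=[x :: x :: AP] | D=[(∅, {x↦clo(λx. (x x), {loop↦1}), loop↦1}, ∅) :: (∅, {x↦clo(λx. (x x), {loop↦1}), loop↦1}, ∅) :: (∅, {loop↦1}, ∅) :: (∅, ∅, ∅)]]
[18] [S=[clo(λx. (x x), {loop↦1})] | E={x↦clo(λx. (x x), {loop↦1}), loop↦1} | C=[x :: AP] | D=[(∅, {x↦clo(λx. (x x), {loop↦1}), loop↦1}, ∅) :: (∅, {x↦clo(λx. (x x), {loop↦1}), loop↦1}, ∅) :: (∅, {loop↦1}, ∅) :: (∅, ∅, ∅)]]
[19] [S=[clo(λx. (x x), {loop↦1}) :: clo(λx. (x x), {loop↦1})] | E={x↦clo(λx. (x x), {loop↦1}), loop↦1} | C=[AP] | D=[(∅, {x↦clo(λx. (x x), {loop↦1}), loop↦1}, ∅) :: (∅, {x↦clo(λx. (x x), {loop↦1}), loop↦1}, ∅) :: (∅, {loop↦1}, ∅) :: (∅, ∅, ∅)]]
[20] [S=∅ | E={x↦clo(λx. (x x), {loop↦1}), loop↦1} | C=[(x x)] | D=[(∅, {x↦clo(λx. (x x), {loop↦1}), loop↦1}, ∅) :: (∅, {x↦clo(λx. (x x), {loop↦1}), loop↦1}, ∅) :: (∅, {x↦clo(λx. (x x), {loop↦1}), loop↦1}, ∅) :: (∅, {loop↦1}, ∅) :: (∅, ∅, ∅)]]
→ 20 transitions taken and the configuration is still not final: no result within 20 steps

Answer: DIVERGES (no final state within 20 steps)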